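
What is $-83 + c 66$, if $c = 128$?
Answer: $8365$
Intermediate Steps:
$-83 + c 66 = -83 + 128 \cdot 66 = -83 + 8448 = 8365$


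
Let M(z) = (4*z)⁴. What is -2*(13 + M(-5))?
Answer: -320026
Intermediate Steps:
M(z) = 256*z⁴
-2*(13 + M(-5)) = -2*(13 + 256*(-5)⁴) = -2*(13 + 256*625) = -2*(13 + 160000) = -2*160013 = -320026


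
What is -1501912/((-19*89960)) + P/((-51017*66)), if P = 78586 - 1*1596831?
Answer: 50343197507/37863286890 ≈ 1.3296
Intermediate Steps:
P = -1518245 (P = 78586 - 1596831 = -1518245)
-1501912/((-19*89960)) + P/((-51017*66)) = -1501912/((-19*89960)) - 1518245/((-51017*66)) = -1501912/(-1709240) - 1518245/(-3367122) = -1501912*(-1/1709240) - 1518245*(-1/3367122) = 9881/11245 + 1518245/3367122 = 50343197507/37863286890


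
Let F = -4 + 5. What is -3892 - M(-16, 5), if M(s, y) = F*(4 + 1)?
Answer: -3897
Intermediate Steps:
F = 1
M(s, y) = 5 (M(s, y) = 1*(4 + 1) = 1*5 = 5)
-3892 - M(-16, 5) = -3892 - 1*5 = -3892 - 5 = -3897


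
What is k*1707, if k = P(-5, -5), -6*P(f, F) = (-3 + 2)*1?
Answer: 569/2 ≈ 284.50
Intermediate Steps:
P(f, F) = ⅙ (P(f, F) = -(-3 + 2)/6 = -(-1)/6 = -⅙*(-1) = ⅙)
k = ⅙ ≈ 0.16667
k*1707 = (⅙)*1707 = 569/2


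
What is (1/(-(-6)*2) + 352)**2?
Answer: 17850625/144 ≈ 1.2396e+5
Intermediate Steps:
(1/(-(-6)*2) + 352)**2 = (1/(-1*(-12)) + 352)**2 = (1/12 + 352)**2 = (4225/12)**2 = 17850625/144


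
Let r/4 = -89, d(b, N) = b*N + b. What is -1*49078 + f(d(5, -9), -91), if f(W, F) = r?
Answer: -49434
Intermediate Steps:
d(b, N) = b + N*b (d(b, N) = N*b + b = b + N*b)
r = -356 (r = 4*(-89) = -356)
f(W, F) = -356
-1*49078 + f(d(5, -9), -91) = -1*49078 - 356 = -49078 - 356 = -49434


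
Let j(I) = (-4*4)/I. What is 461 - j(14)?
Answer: 3235/7 ≈ 462.14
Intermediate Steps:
j(I) = -16/I
461 - j(14) = 461 - (-16)/14 = 461 - 1*(-8/7) = 461 + 8/7 = 3235/7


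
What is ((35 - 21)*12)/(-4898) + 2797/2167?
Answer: 6667825/5306983 ≈ 1.2564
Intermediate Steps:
((35 - 21)*12)/(-4898) + 2797/2167 = (14*12)*(-1/4898) + 2797*(1/2167) = 168*(-1/4898) + 2797/2167 = -84/2449 + 2797/2167 = 6667825/5306983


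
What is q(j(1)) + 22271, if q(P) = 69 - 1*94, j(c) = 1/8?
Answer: 22246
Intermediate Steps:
j(c) = ⅛
q(P) = -25 (q(P) = 69 - 94 = -25)
q(j(1)) + 22271 = -25 + 22271 = 22246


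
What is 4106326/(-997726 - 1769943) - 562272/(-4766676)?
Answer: -1501445234034/1099381783187 ≈ -1.3657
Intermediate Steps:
4106326/(-997726 - 1769943) - 562272/(-4766676) = 4106326/(-2767669) - 562272*(-1/4766676) = 4106326*(-1/2767669) + 46856/397223 = -4106326/2767669 + 46856/397223 = -1501445234034/1099381783187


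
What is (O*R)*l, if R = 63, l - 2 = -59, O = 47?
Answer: -168777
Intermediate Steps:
l = -57 (l = 2 - 59 = -57)
(O*R)*l = (47*63)*(-57) = 2961*(-57) = -168777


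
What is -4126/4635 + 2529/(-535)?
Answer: -557173/99189 ≈ -5.6173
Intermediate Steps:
-4126/4635 + 2529/(-535) = -4126*1/4635 + 2529*(-1/535) = -4126/4635 - 2529/535 = -557173/99189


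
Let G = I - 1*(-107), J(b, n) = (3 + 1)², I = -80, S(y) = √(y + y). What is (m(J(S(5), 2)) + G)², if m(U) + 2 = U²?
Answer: 78961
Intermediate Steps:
S(y) = √2*√y (S(y) = √(2*y) = √2*√y)
J(b, n) = 16 (J(b, n) = 4² = 16)
G = 27 (G = -80 - 1*(-107) = -80 + 107 = 27)
m(U) = -2 + U²
(m(J(S(5), 2)) + G)² = ((-2 + 16²) + 27)² = ((-2 + 256) + 27)² = (254 + 27)² = 281² = 78961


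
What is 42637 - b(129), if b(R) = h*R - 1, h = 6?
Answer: 41864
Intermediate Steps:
b(R) = -1 + 6*R (b(R) = 6*R - 1 = -1 + 6*R)
42637 - b(129) = 42637 - (-1 + 6*129) = 42637 - (-1 + 774) = 42637 - 1*773 = 42637 - 773 = 41864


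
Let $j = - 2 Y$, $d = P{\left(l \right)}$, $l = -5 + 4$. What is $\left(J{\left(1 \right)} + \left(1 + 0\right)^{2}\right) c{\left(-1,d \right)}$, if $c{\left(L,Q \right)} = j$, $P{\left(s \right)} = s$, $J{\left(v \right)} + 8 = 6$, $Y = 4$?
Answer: $8$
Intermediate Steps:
$J{\left(v \right)} = -2$ ($J{\left(v \right)} = -8 + 6 = -2$)
$l = -1$
$d = -1$
$j = -8$ ($j = \left(-2\right) 4 = -8$)
$c{\left(L,Q \right)} = -8$
$\left(J{\left(1 \right)} + \left(1 + 0\right)^{2}\right) c{\left(-1,d \right)} = \left(-2 + \left(1 + 0\right)^{2}\right) \left(-8\right) = \left(-2 + 1^{2}\right) \left(-8\right) = \left(-2 + 1\right) \left(-8\right) = \left(-1\right) \left(-8\right) = 8$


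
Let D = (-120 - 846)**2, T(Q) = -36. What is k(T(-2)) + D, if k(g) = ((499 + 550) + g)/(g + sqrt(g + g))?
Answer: 35458915/38 - 1013*I*sqrt(2)/228 ≈ 9.3313e+5 - 6.2833*I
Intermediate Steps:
k(g) = (1049 + g)/(g + sqrt(2)*sqrt(g)) (k(g) = (1049 + g)/(g + sqrt(2*g)) = (1049 + g)/(g + sqrt(2)*sqrt(g)))
D = 933156 (D = (-966)**2 = 933156)
k(T(-2)) + D = (1049 - 36)/(-36 + sqrt(2)*sqrt(-36)) + 933156 = 1013/(-36 + sqrt(2)*(6*I)) + 933156 = 1013/(-36 + 6*I*sqrt(2)) + 933156 = 933156 + 1013/(-36 + 6*I*sqrt(2))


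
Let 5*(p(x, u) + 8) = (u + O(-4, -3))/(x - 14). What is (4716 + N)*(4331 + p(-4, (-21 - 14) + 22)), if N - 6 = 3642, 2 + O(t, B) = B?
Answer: 180796224/5 ≈ 3.6159e+7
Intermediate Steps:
O(t, B) = -2 + B
p(x, u) = -8 + (-5 + u)/(5*(-14 + x)) (p(x, u) = -8 + ((u + (-2 - 3))/(x - 14))/5 = -8 + ((u - 5)/(-14 + x))/5 = -8 + ((-5 + u)/(-14 + x))/5 = -8 + (-5 + u)/(5*(-14 + x)))
N = 3648 (N = 6 + 3642 = 3648)
(4716 + N)*(4331 + p(-4, (-21 - 14) + 22)) = (4716 + 3648)*(4331 + (555 + ((-21 - 14) + 22) - 40*(-4))/(5*(-14 - 4))) = 8364*(4331 + (⅕)*(555 + (-35 + 22) + 160)/(-18)) = 8364*(4331 + (⅕)*(-1/18)*(555 - 13 + 160)) = 8364*(4331 + (⅕)*(-1/18)*702) = 8364*(4331 - 39/5) = 8364*(21616/5) = 180796224/5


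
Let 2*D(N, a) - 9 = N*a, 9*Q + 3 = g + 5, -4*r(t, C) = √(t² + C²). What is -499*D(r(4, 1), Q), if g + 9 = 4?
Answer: -4491/2 - 499*√17/24 ≈ -2331.2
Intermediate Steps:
g = -5 (g = -9 + 4 = -5)
r(t, C) = -√(C² + t²)/4 (r(t, C) = -√(t² + C²)/4 = -√(C² + t²)/4)
Q = -⅓ (Q = -⅓ + (-5 + 5)/9 = -⅓ + (⅑)*0 = -⅓ + 0 = -⅓ ≈ -0.33333)
D(N, a) = 9/2 + N*a/2 (D(N, a) = 9/2 + (N*a)/2 = 9/2 + N*a/2)
-499*D(r(4, 1), Q) = -499*(9/2 + (½)*(-√(1² + 4²)/4)*(-⅓)) = -499*(9/2 + (½)*(-√(1 + 16)/4)*(-⅓)) = -499*(9/2 + (½)*(-√17/4)*(-⅓)) = -499*(9/2 + √17/24) = -4491/2 - 499*√17/24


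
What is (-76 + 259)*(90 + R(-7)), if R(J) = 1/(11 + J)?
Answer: 66063/4 ≈ 16516.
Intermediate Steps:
(-76 + 259)*(90 + R(-7)) = (-76 + 259)*(90 + 1/(11 - 7)) = 183*(90 + 1/4) = 183*(90 + ¼) = 183*(361/4) = 66063/4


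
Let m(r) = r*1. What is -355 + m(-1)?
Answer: -356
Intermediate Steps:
m(r) = r
-355 + m(-1) = -355 - 1 = -356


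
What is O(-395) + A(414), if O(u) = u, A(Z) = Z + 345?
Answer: 364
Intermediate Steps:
A(Z) = 345 + Z
O(-395) + A(414) = -395 + (345 + 414) = -395 + 759 = 364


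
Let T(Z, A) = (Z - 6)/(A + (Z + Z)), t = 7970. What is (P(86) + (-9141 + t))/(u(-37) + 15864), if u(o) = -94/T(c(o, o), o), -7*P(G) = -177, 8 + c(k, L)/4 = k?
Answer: -745860/10196851 ≈ -0.073146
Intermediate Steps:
c(k, L) = -32 + 4*k
P(G) = 177/7 (P(G) = -1/7*(-177) = 177/7)
T(Z, A) = (-6 + Z)/(A + 2*Z)
u(o) = -94*(-64 + 9*o)/(-38 + 4*o) (u(o) = -94*(o + 2*(-32 + 4*o))/(-6 + (-32 + 4*o)) = -94*(o + (-64 + 8*o))/(-38 + 4*o) = -94*(-64 + 9*o)/(-38 + 4*o))
(P(86) + (-9141 + t))/(u(-37) + 15864) = (177/7 + (-9141 + 7970))/(47*(64 - 9*(-37))/(-19 + 2*(-37)) + 15864) = (177/7 - 1171)/(47*(64 + 333)/(-19 - 74) + 15864) = -8020/(7*(47*397/(-93) + 15864)) = -8020/(7*(47*(-1/93)*397 + 15864)) = -8020/(7*(-18659/93 + 15864)) = -8020/(7*1456693/93) = -8020/7*93/1456693 = -745860/10196851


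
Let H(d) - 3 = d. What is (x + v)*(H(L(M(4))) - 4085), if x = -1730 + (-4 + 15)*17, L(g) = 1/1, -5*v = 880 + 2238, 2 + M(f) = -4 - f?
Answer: 44209473/5 ≈ 8.8419e+6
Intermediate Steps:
M(f) = -6 - f (M(f) = -2 + (-4 - f) = -6 - f)
v = -3118/5 (v = -(880 + 2238)/5 = -1/5*3118 = -3118/5 ≈ -623.60)
L(g) = 1
x = -1543 (x = -1730 + 11*17 = -1730 + 187 = -1543)
H(d) = 3 + d
(x + v)*(H(L(M(4))) - 4085) = (-1543 - 3118/5)*((3 + 1) - 4085) = -10833*(4 - 4085)/5 = -10833/5*(-4081) = 44209473/5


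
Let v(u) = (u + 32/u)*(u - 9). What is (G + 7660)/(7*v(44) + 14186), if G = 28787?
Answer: 400917/276586 ≈ 1.4495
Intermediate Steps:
v(u) = (-9 + u)*(u + 32/u) (v(u) = (u + 32/u)*(-9 + u) = (-9 + u)*(u + 32/u))
(G + 7660)/(7*v(44) + 14186) = (28787 + 7660)/(7*(32 + 44² - 288/44 - 9*44) + 14186) = 36447/(7*(32 + 1936 - 288*1/44 - 396) + 14186) = 36447/(7*(32 + 1936 - 72/11 - 396) + 14186) = 36447/(7*(17220/11) + 14186) = 36447/(120540/11 + 14186) = 36447/(276586/11) = 36447*(11/276586) = 400917/276586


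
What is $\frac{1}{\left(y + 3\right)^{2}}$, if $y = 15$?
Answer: $\frac{1}{324} \approx 0.0030864$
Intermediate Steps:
$\frac{1}{\left(y + 3\right)^{2}} = \frac{1}{\left(15 + 3\right)^{2}} = \frac{1}{18^{2}} = \frac{1}{324}$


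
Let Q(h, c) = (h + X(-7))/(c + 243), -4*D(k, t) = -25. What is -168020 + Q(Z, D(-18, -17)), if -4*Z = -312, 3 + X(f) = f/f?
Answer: -167515636/997 ≈ -1.6802e+5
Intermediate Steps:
X(f) = -2 (X(f) = -3 + f/f = -3 + 1 = -2)
D(k, t) = 25/4 (D(k, t) = -1/4*(-25) = 25/4)
Z = 78 (Z = -1/4*(-312) = 78)
Q(h, c) = (-2 + h)/(243 + c) (Q(h, c) = (h - 2)/(c + 243) = (-2 + h)/(243 + c))
-168020 + Q(Z, D(-18, -17)) = -168020 + (-2 + 78)/(243 + 25/4) = -168020 + 76/(997/4) = -168020 + (4/997)*76 = -168020 + 304/997 = -167515636/997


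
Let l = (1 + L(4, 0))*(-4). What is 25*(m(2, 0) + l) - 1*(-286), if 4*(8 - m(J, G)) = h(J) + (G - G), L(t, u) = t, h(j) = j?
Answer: -53/2 ≈ -26.500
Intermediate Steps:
m(J, G) = 8 - J/4 (m(J, G) = 8 - (J + (G - G))/4 = 8 - (J + 0)/4 = 8 - J/4)
l = -20 (l = (1 + 4)*(-4) = 5*(-4) = -20)
25*(m(2, 0) + l) - 1*(-286) = 25*((8 - ¼*2) - 20) - 1*(-286) = 25*((8 - ½) - 20) + 286 = 25*(15/2 - 20) + 286 = 25*(-25/2) + 286 = -625/2 + 286 = -53/2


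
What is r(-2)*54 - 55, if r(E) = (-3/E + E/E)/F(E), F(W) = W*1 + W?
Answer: -355/4 ≈ -88.750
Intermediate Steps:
F(W) = 2*W (F(W) = W + W = 2*W)
r(E) = (1 - 3/E)/(2*E) (r(E) = (-3/E + E/E)/((2*E)) = (-3/E + 1)*(1/(2*E)) = (1 - 3/E)*(1/(2*E)) = (1 - 3/E)/(2*E))
r(-2)*54 - 55 = ((1/2)*(-3 - 2)/(-2)**2)*54 - 55 = ((1/2)*(1/4)*(-5))*54 - 55 = -5/8*54 - 55 = -135/4 - 55 = -355/4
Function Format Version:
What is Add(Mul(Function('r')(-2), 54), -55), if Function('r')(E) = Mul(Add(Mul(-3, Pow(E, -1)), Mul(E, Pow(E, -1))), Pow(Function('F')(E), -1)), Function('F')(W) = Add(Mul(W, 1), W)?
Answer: Rational(-355, 4) ≈ -88.750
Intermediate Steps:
Function('F')(W) = Mul(2, W) (Function('F')(W) = Add(W, W) = Mul(2, W))
Function('r')(E) = Mul(Rational(1, 2), Pow(E, -1), Add(1, Mul(-3, Pow(E, -1)))) (Function('r')(E) = Mul(Add(Mul(-3, Pow(E, -1)), Mul(E, Pow(E, -1))), Pow(Mul(2, E), -1)) = Mul(Add(Mul(-3, Pow(E, -1)), 1), Mul(Rational(1, 2), Pow(E, -1))) = Mul(Add(1, Mul(-3, Pow(E, -1))), Mul(Rational(1, 2), Pow(E, -1))) = Mul(Rational(1, 2), Pow(E, -1), Add(1, Mul(-3, Pow(E, -1)))))
Add(Mul(Function('r')(-2), 54), -55) = Add(Mul(Mul(Rational(1, 2), Pow(-2, -2), Add(-3, -2)), 54), -55) = Add(Mul(Mul(Rational(1, 2), Rational(1, 4), -5), 54), -55) = Add(Mul(Rational(-5, 8), 54), -55) = Add(Rational(-135, 4), -55) = Rational(-355, 4)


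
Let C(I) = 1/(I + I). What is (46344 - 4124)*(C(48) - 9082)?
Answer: -9202598405/24 ≈ -3.8344e+8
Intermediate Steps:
C(I) = 1/(2*I)
(46344 - 4124)*(C(48) - 9082) = (46344 - 4124)*((½)/48 - 9082) = 42220*((½)*(1/48) - 9082) = 42220*(1/96 - 9082) = 42220*(-871871/96) = -9202598405/24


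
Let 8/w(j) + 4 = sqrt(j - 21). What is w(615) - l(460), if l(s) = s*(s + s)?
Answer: -122304784/289 + 12*sqrt(66)/289 ≈ -4.2320e+5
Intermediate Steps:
w(j) = 8/(-4 + sqrt(-21 + j)) (w(j) = 8/(-4 + sqrt(j - 21)) = 8/(-4 + sqrt(-21 + j)))
l(s) = 2*s**2 (l(s) = s*(2*s) = 2*s**2)
w(615) - l(460) = 8/(-4 + sqrt(-21 + 615)) - 2*460**2 = 8/(-4 + sqrt(594)) - 2*211600 = 8/(-4 + 3*sqrt(66)) - 1*423200 = 8/(-4 + 3*sqrt(66)) - 423200 = -423200 + 8/(-4 + 3*sqrt(66))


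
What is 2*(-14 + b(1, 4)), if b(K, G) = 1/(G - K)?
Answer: -82/3 ≈ -27.333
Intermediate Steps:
2*(-14 + b(1, 4)) = 2*(-14 + 1/(4 - 1*1)) = 2*(-14 + 1/(4 - 1)) = 2*(-14 + 1/3) = 2*(-41/3) = -82/3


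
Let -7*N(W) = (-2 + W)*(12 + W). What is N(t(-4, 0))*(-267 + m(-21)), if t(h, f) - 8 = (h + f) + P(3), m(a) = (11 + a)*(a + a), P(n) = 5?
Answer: -3213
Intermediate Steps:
m(a) = 2*a*(11 + a) (m(a) = (11 + a)*(2*a) = 2*a*(11 + a))
t(h, f) = 13 + f + h (t(h, f) = 8 + ((h + f) + 5) = 8 + ((f + h) + 5) = 8 + (5 + f + h) = 13 + f + h)
N(W) = -(-2 + W)*(12 + W)/7
N(t(-4, 0))*(-267 + m(-21)) = (24/7 - 10*(13 + 0 - 4)/7 - (13 + 0 - 4)²/7)*(-267 + 2*(-21)*(11 - 21)) = (24/7 - 10/7*9 - ⅐*9²)*(-267 + 2*(-21)*(-10)) = (24/7 - 90/7 - ⅐*81)*(-267 + 420) = (24/7 - 90/7 - 81/7)*153 = -21*153 = -3213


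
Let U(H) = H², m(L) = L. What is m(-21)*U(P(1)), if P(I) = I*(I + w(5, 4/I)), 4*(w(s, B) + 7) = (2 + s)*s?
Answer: -2541/16 ≈ -158.81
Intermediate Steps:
w(s, B) = -7 + s*(2 + s)/4 (w(s, B) = -7 + ((2 + s)*s)/4 = -7 + (s*(2 + s))/4 = -7 + s*(2 + s)/4)
P(I) = I*(7/4 + I) (P(I) = I*(I + (-7 + (½)*5 + (¼)*5²)) = I*(I + (-7 + 5/2 + (¼)*25)) = I*(I + (-7 + 5/2 + 25/4)) = I*(I + 7/4) = I*(7/4 + I))
m(-21)*U(P(1)) = -21*(7 + 4*1)²/16 = -21*(7 + 4)²/16 = -21*((¼)*1*11)² = -21*(11/4)² = -21*121/16 = -2541/16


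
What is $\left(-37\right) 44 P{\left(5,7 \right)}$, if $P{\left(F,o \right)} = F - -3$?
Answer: $-13024$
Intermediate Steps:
$P{\left(F,o \right)} = 3 + F$ ($P{\left(F,o \right)} = F + 3 = 3 + F$)
$\left(-37\right) 44 P{\left(5,7 \right)} = \left(-37\right) 44 \left(3 + 5\right) = \left(-1628\right) 8 = -13024$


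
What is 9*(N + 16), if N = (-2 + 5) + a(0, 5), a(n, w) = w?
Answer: 216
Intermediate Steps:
N = 8 (N = (-2 + 5) + 5 = 3 + 5 = 8)
9*(N + 16) = 9*(8 + 16) = 9*24 = 216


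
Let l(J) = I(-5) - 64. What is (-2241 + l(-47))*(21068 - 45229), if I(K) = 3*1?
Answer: 55618622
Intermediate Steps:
I(K) = 3
l(J) = -61 (l(J) = 3 - 64 = -61)
(-2241 + l(-47))*(21068 - 45229) = (-2241 - 61)*(21068 - 45229) = -2302*(-24161) = 55618622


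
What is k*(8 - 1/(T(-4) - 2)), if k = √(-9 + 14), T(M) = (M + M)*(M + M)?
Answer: 495*√5/62 ≈ 17.852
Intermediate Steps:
T(M) = 4*M² (T(M) = (2*M)*(2*M) = 4*M²)
k = √5 ≈ 2.2361
k*(8 - 1/(T(-4) - 2)) = √5*(8 - 1/(4*(-4)² - 2)) = √5*(8 - 1/(4*16 - 2)) = √5*(8 - 1/(64 - 2)) = √5*(8 - 1/62) = √5*(495/62) = 495*√5/62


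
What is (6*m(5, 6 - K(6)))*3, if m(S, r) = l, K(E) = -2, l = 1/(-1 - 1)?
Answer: -9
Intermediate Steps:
l = -½ (l = 1/(-2) = -½ ≈ -0.50000)
m(S, r) = -½
(6*m(5, 6 - K(6)))*3 = (6*(-½))*3 = -3*3 = -9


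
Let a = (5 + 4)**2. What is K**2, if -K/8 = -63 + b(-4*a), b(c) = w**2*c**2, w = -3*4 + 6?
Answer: 914009135317056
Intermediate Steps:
a = 81 (a = 9**2 = 81)
w = -6 (w = -12 + 6 = -6)
b(c) = 36*c**2 (b(c) = (-6)**2*c**2 = 36*c**2)
K = -30232584 (K = -8*(-63 + 36*(-4*81)**2) = -8*(-63 + 36*(-324)**2) = -8*(-63 + 36*104976) = -8*(-63 + 3779136) = -8*3779073 = -30232584)
K**2 = (-30232584)**2 = 914009135317056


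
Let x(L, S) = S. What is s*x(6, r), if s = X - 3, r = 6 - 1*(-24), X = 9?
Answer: 180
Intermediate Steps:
r = 30 (r = 6 + 24 = 30)
s = 6 (s = 9 - 3 = 6)
s*x(6, r) = 6*30 = 180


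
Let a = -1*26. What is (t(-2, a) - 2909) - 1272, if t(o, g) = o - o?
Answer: -4181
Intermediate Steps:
a = -26
t(o, g) = 0
(t(-2, a) - 2909) - 1272 = (0 - 2909) - 1272 = -2909 - 1272 = -4181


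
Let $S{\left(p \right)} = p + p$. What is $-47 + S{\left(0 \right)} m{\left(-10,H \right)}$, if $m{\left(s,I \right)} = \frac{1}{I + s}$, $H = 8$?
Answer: $-47$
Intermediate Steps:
$S{\left(p \right)} = 2 p$
$-47 + S{\left(0 \right)} m{\left(-10,H \right)} = -47 + \frac{2 \cdot 0}{8 - 10} = -47 + \frac{0}{-2} = -47 + 0 \left(- \frac{1}{2}\right) = -47 + 0 = -47$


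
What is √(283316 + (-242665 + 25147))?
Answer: √65798 ≈ 256.51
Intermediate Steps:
√(283316 + (-242665 + 25147)) = √(283316 - 217518) = √65798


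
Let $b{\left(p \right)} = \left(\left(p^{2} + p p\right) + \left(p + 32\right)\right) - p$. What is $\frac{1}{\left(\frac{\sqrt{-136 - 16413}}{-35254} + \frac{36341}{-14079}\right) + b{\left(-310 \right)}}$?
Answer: $\frac{47356573467393704842068}{9103326593037288096070825513} + \frac{6987985868214 i \sqrt{16549}}{9103326593037288096070825513} \approx 5.2021 \cdot 10^{-6} + 9.875 \cdot 10^{-14} i$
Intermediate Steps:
$b{\left(p \right)} = 32 + 2 p^{2}$ ($b{\left(p \right)} = \left(\left(p^{2} + p^{2}\right) + \left(32 + p\right)\right) - p = \left(2 p^{2} + \left(32 + p\right)\right) - p = \left(32 + p + 2 p^{2}\right) - p = 32 + 2 p^{2}$)
$\frac{1}{\left(\frac{\sqrt{-136 - 16413}}{-35254} + \frac{36341}{-14079}\right) + b{\left(-310 \right)}} = \frac{1}{\left(\frac{\sqrt{-136 - 16413}}{-35254} + \frac{36341}{-14079}\right) + \left(32 + 2 \left(-310\right)^{2}\right)} = \frac{1}{\left(\sqrt{-16549} \left(- \frac{1}{35254}\right) + 36341 \left(- \frac{1}{14079}\right)\right) + \left(32 + 2 \cdot 96100\right)} = \frac{1}{\left(i \sqrt{16549} \left(- \frac{1}{35254}\right) - \frac{36341}{14079}\right) + \left(32 + 192200\right)} = \frac{1}{\left(- \frac{i \sqrt{16549}}{35254} - \frac{36341}{14079}\right) + 192232} = \frac{1}{\left(- \frac{36341}{14079} - \frac{i \sqrt{16549}}{35254}\right) + 192232} = \frac{1}{\frac{2706397987}{14079} - \frac{i \sqrt{16549}}{35254}}$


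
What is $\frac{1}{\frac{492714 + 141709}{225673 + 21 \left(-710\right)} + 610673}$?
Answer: $\frac{210763}{128707907922} \approx 1.6375 \cdot 10^{-6}$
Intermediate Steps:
$\frac{1}{\frac{492714 + 141709}{225673 + 21 \left(-710\right)} + 610673} = \frac{1}{\frac{634423}{225673 - 14910} + 610673} = \frac{1}{\frac{634423}{210763} + 610673} = \frac{1}{\frac{128707907922}{210763}} = \frac{210763}{128707907922}$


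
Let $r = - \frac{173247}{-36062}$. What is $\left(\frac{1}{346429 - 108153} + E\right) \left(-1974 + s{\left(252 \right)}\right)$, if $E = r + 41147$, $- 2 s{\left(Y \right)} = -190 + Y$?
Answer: $- \frac{354489496175872245}{4296354556} \approx -8.2509 \cdot 10^{7}$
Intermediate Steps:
$s{\left(Y \right)} = 95 - \frac{Y}{2}$ ($s{\left(Y \right)} = - \frac{-190 + Y}{2} = 95 - \frac{Y}{2}$)
$r = \frac{173247}{36062}$ ($r = \left(-173247\right) \left(- \frac{1}{36062}\right) = \frac{173247}{36062} \approx 4.8041$)
$E = \frac{1484016361}{36062}$ ($E = \frac{173247}{36062} + 41147 = \frac{1484016361}{36062} \approx 41152.0$)
$\left(\frac{1}{346429 - 108153} + E\right) \left(-1974 + s{\left(252 \right)}\right) = \left(\frac{1}{346429 - 108153} + \frac{1484016361}{36062}\right) \left(-1974 + \left(95 - 126\right)\right) = \left(\frac{1}{238276} + \frac{1484016361}{36062}\right) \left(-1974 + \left(95 - 126\right)\right) = \left(\frac{1}{238276} + \frac{1484016361}{36062}\right) \left(-1974 - 31\right) = \frac{176802741234849}{4296354556} \left(-2005\right) = - \frac{354489496175872245}{4296354556}$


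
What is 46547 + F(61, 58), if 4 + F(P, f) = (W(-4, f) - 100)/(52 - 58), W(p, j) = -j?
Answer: 139708/3 ≈ 46569.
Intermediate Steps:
F(P, f) = 38/3 + f/6 (F(P, f) = -4 + (-f - 100)/(52 - 58) = -4 + (-100 - f)/(-6) = -4 + (-100 - f)*(-⅙) = -4 + (50/3 + f/6) = 38/3 + f/6)
46547 + F(61, 58) = 46547 + (38/3 + (⅙)*58) = 46547 + (38/3 + 29/3) = 46547 + 67/3 = 139708/3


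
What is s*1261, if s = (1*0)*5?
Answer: 0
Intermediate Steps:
s = 0 (s = 0*5 = 0)
s*1261 = 0*1261 = 0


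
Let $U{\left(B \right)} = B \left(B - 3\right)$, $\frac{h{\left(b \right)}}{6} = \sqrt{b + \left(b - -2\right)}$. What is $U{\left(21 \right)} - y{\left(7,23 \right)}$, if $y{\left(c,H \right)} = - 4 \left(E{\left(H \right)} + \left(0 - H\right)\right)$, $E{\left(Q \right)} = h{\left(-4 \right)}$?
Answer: $286 + 24 i \sqrt{6} \approx 286.0 + 58.788 i$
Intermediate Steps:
$h{\left(b \right)} = 6 \sqrt{2 + 2 b}$ ($h{\left(b \right)} = 6 \sqrt{b + \left(b - -2\right)} = 6 \sqrt{b + \left(b + 2\right)} = 6 \sqrt{b + \left(2 + b\right)} = 6 \sqrt{2 + 2 b}$)
$E{\left(Q \right)} = 6 i \sqrt{6}$ ($E{\left(Q \right)} = 6 \sqrt{2 + 2 \left(-4\right)} = 6 \sqrt{2 - 8} = 6 \sqrt{-6} = 6 i \sqrt{6}$)
$y{\left(c,H \right)} = 4 H - 24 i \sqrt{6}$ ($y{\left(c,H \right)} = - 4 \left(6 i \sqrt{6} + \left(0 - H\right)\right) = - 4 \left(6 i \sqrt{6} - H\right) = - 4 \left(- H + 6 i \sqrt{6}\right) = 4 H - 24 i \sqrt{6}$)
$U{\left(B \right)} = B \left(-3 + B\right)$
$U{\left(21 \right)} - y{\left(7,23 \right)} = 21 \left(-3 + 21\right) - \left(4 \cdot 23 - 24 i \sqrt{6}\right) = 21 \cdot 18 - \left(92 - 24 i \sqrt{6}\right) = 378 - \left(92 - 24 i \sqrt{6}\right) = 286 + 24 i \sqrt{6}$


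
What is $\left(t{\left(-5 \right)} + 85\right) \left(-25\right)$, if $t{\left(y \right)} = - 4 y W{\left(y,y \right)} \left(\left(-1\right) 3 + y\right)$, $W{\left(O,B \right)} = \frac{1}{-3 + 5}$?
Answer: $-125$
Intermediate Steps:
$W{\left(O,B \right)} = \frac{1}{2}$
$t{\left(y \right)} = - 2 y \left(-3 + y\right)$ ($t{\left(y \right)} = - 4 y \frac{1}{2} \left(\left(-1\right) 3 + y\right) = - 2 y \left(-3 + y\right)$)
$\left(t{\left(-5 \right)} + 85\right) \left(-25\right) = \left(2 \left(-5\right) \left(3 - -5\right) + 85\right) \left(-25\right) = \left(2 \left(-5\right) \left(3 + 5\right) + 85\right) \left(-25\right) = \left(2 \left(-5\right) 8 + 85\right) \left(-25\right) = \left(-80 + 85\right) \left(-25\right) = 5 \left(-25\right) = -125$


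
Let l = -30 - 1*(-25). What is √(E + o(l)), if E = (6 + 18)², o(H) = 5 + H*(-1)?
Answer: √586 ≈ 24.207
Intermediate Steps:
l = -5 (l = -30 + 25 = -5)
o(H) = 5 - H
E = 576 (E = 24² = 576)
√(E + o(l)) = √(576 + (5 - 1*(-5))) = √(576 + (5 + 5)) = √(576 + 10) = √586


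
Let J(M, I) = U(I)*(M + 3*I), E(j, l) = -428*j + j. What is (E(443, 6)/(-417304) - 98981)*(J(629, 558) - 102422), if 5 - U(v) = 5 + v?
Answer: 7163811480312531/52163 ≈ 1.3734e+11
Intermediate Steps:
E(j, l) = -427*j
U(v) = -v (U(v) = 5 - (5 + v) = 5 + (-5 - v) = -v)
J(M, I) = -I*(M + 3*I) (J(M, I) = (-I)*(M + 3*I) = -I*(M + 3*I))
(E(443, 6)/(-417304) - 98981)*(J(629, 558) - 102422) = (-427*443/(-417304) - 98981)*(-1*558*(629 + 3*558) - 102422) = (-189161*(-1/417304) - 98981)*(-1*558*(629 + 1674) - 102422) = (189161/417304 - 98981)*(-1*558*2303 - 102422) = -41304978063*(-1285074 - 102422)/417304 = -41304978063/417304*(-1387496) = 7163811480312531/52163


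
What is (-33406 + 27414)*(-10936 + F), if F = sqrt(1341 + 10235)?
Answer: 65528512 - 11984*sqrt(2894) ≈ 6.4884e+7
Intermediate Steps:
F = 2*sqrt(2894) (F = sqrt(11576) = 2*sqrt(2894) ≈ 107.59)
(-33406 + 27414)*(-10936 + F) = (-33406 + 27414)*(-10936 + 2*sqrt(2894)) = -5992*(-10936 + 2*sqrt(2894)) = 65528512 - 11984*sqrt(2894)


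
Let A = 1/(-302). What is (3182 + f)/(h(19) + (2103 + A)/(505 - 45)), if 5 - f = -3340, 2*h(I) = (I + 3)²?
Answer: 181346168/6850749 ≈ 26.471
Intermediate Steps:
A = -1/302 ≈ -0.0033113
h(I) = (3 + I)²/2 (h(I) = (I + 3)²/2 = (3 + I)²/2)
f = 3345 (f = 5 - 1*(-3340) = 5 + 3340 = 3345)
(3182 + f)/(h(19) + (2103 + A)/(505 - 45)) = (3182 + 3345)/((3 + 19)²/2 + (2103 - 1/302)/(505 - 45)) = 6527/((½)*22² + (635105/302)/460) = 6527/((½)*484 + (635105/302)*(1/460)) = 6527/(242 + 127021/27784) = 6527/(6850749/27784) = 6527*(27784/6850749) = 181346168/6850749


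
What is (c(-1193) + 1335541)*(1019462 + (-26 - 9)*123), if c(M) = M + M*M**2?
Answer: -1722317101103313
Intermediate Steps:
c(M) = M + M**3
(c(-1193) + 1335541)*(1019462 + (-26 - 9)*123) = ((-1193 + (-1193)**3) + 1335541)*(1019462 + (-26 - 9)*123) = ((-1193 - 1697936057) + 1335541)*(1019462 - 35*123) = (-1697937250 + 1335541)*(1019462 - 4305) = -1696601709*1015157 = -1722317101103313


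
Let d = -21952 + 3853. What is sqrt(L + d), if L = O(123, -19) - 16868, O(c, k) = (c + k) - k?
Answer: 2*I*sqrt(8711) ≈ 186.67*I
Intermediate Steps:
O(c, k) = c
L = -16745 (L = 123 - 16868 = -16745)
d = -18099
sqrt(L + d) = sqrt(-16745 - 18099) = sqrt(-34844) = 2*I*sqrt(8711)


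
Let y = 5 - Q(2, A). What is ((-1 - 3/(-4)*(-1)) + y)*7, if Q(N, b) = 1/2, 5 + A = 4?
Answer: 77/4 ≈ 19.250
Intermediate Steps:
A = -1 (A = -5 + 4 = -1)
Q(N, b) = ½
y = 9/2 (y = 5 - 1*½ = 5 - ½ = 9/2 ≈ 4.5000)
((-1 - 3/(-4)*(-1)) + y)*7 = ((-1 - 3/(-4)*(-1)) + 9/2)*7 = ((-1 - 3*(-¼)*(-1)) + 9/2)*7 = ((-1 + (¾)*(-1)) + 9/2)*7 = ((-1 - ¾) + 9/2)*7 = (-7/4 + 9/2)*7 = (11/4)*7 = 77/4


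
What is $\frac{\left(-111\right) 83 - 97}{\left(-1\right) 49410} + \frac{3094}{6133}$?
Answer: $\frac{20997277}{30303153} \approx 0.69291$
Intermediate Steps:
$\frac{\left(-111\right) 83 - 97}{\left(-1\right) 49410} + \frac{3094}{6133} = \frac{-9213 - 97}{-49410} + 3094 \cdot \frac{1}{6133} = \left(-9310\right) \left(- \frac{1}{49410}\right) + \frac{3094}{6133} = \frac{931}{4941} + \frac{3094}{6133} = \frac{20997277}{30303153}$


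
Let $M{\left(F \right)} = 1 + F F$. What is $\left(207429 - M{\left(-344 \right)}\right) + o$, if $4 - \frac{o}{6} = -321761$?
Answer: $2019682$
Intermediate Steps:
$o = 1930590$ ($o = 24 - -1930566 = 24 + 1930566 = 1930590$)
$M{\left(F \right)} = 1 + F^{2}$
$\left(207429 - M{\left(-344 \right)}\right) + o = \left(207429 - \left(1 + \left(-344\right)^{2}\right)\right) + 1930590 = \left(207429 - \left(1 + 118336\right)\right) + 1930590 = \left(207429 - 118337\right) + 1930590 = 89092 + 1930590 = 2019682$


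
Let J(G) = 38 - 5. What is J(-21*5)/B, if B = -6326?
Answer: -33/6326 ≈ -0.0052166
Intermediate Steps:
J(G) = 33
J(-21*5)/B = 33/(-6326) = 33*(-1/6326) = -33/6326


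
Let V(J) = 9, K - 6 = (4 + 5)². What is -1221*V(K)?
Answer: -10989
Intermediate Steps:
K = 87 (K = 6 + (4 + 5)² = 6 + 9² = 6 + 81 = 87)
-1221*V(K) = -1221*9 = -10989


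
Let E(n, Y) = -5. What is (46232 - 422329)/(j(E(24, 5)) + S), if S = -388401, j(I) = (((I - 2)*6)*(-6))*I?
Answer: 376097/389661 ≈ 0.96519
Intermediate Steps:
j(I) = I*(72 - 36*I) (j(I) = (((-2 + I)*6)*(-6))*I = ((-12 + 6*I)*(-6))*I = (72 - 36*I)*I = I*(72 - 36*I))
(46232 - 422329)/(j(E(24, 5)) + S) = (46232 - 422329)/(36*(-5)*(2 - 1*(-5)) - 388401) = -376097/(36*(-5)*(2 + 5) - 388401) = -376097/(36*(-5)*7 - 388401) = -376097/(-1260 - 388401) = -376097/(-389661) = -376097*(-1/389661) = 376097/389661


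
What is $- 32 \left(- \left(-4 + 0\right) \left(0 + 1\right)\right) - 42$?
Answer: $-170$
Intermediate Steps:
$- 32 \left(- \left(-4 + 0\right) \left(0 + 1\right)\right) - 42 = - 32 \left(- \left(-4\right) 1\right) - 42 = - 32 \left(\left(-1\right) \left(-4\right)\right) - 42 = \left(-32\right) 4 - 42 = -128 - 42 = -170$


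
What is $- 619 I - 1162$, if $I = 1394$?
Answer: $-864048$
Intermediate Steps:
$- 619 I - 1162 = \left(-619\right) 1394 - 1162 = -862886 - 1162 = -864048$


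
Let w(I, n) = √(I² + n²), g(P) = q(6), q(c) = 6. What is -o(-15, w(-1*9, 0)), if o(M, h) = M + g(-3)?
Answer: 9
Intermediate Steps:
g(P) = 6
o(M, h) = 6 + M (o(M, h) = M + 6 = 6 + M)
-o(-15, w(-1*9, 0)) = -(6 - 15) = -1*(-9) = 9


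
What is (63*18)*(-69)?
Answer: -78246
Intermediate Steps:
(63*18)*(-69) = 1134*(-69) = -78246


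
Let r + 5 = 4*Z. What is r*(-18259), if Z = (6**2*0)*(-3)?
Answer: 91295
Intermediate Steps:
Z = 0 (Z = (36*0)*(-3) = 0*(-3) = 0)
r = -5 (r = -5 + 4*0 = -5 + 0 = -5)
r*(-18259) = -5*(-18259) = 91295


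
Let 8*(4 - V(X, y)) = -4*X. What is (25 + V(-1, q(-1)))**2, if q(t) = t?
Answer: 3249/4 ≈ 812.25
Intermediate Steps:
V(X, y) = 4 + X/2 (V(X, y) = 4 - (-1)*X/2 = 4 + X/2)
(25 + V(-1, q(-1)))**2 = (25 + (4 + (1/2)*(-1)))**2 = (25 + (4 - 1/2))**2 = (25 + 7/2)**2 = (57/2)**2 = 3249/4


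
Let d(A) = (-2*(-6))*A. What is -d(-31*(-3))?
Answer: -1116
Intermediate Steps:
d(A) = 12*A
-d(-31*(-3)) = -12*(-31*(-3)) = -12*93 = -1*1116 = -1116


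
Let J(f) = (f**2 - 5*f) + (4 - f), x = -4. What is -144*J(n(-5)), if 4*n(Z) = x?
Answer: -1584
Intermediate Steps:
n(Z) = -1 (n(Z) = (1/4)*(-4) = -1)
J(f) = 4 + f**2 - 6*f
-144*J(n(-5)) = -144*(4 + (-1)**2 - 6*(-1)) = -144*(4 + 1 + 6) = -144*11 = -1584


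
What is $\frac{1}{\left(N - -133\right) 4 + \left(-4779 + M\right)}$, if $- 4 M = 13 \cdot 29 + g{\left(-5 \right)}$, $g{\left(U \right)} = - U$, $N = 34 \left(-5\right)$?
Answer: $- \frac{2}{10045} \approx -0.0001991$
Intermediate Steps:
$N = -170$
$M = - \frac{191}{2}$ ($M = - \frac{13 \cdot 29 - -5}{4} = - \frac{377 + 5}{4} = \left(- \frac{1}{4}\right) 382 = - \frac{191}{2} \approx -95.5$)
$\frac{1}{\left(N - -133\right) 4 + \left(-4779 + M\right)} = \frac{1}{\left(-170 - -133\right) 4 - \frac{9749}{2}} = \frac{1}{\left(-170 + 133\right) 4 - \frac{9749}{2}} = \frac{1}{\left(-37\right) 4 - \frac{9749}{2}} = \frac{1}{-148 - \frac{9749}{2}} = \frac{1}{- \frac{10045}{2}} = - \frac{2}{10045}$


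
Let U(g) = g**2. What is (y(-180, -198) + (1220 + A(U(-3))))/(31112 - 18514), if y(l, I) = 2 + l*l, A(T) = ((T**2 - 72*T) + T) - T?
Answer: 33055/12598 ≈ 2.6238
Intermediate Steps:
A(T) = T**2 - 72*T (A(T) = (T**2 - 71*T) - T = T**2 - 72*T)
y(l, I) = 2 + l**2
(y(-180, -198) + (1220 + A(U(-3))))/(31112 - 18514) = ((2 + (-180)**2) + (1220 + (-3)**2*(-72 + (-3)**2)))/(31112 - 18514) = ((2 + 32400) + (1220 + 9*(-72 + 9)))/12598 = (32402 + (1220 + 9*(-63)))*(1/12598) = (32402 + (1220 - 567))*(1/12598) = (32402 + 653)*(1/12598) = 33055*(1/12598) = 33055/12598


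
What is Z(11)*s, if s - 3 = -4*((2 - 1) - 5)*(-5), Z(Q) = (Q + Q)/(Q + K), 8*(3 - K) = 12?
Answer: -3388/25 ≈ -135.52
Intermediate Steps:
K = 3/2 (K = 3 - 1/8*12 = 3 - 3/2 = 3/2 ≈ 1.5000)
Z(Q) = 2*Q/(3/2 + Q) (Z(Q) = (Q + Q)/(Q + 3/2) = (2*Q)/(3/2 + Q) = 2*Q/(3/2 + Q))
s = -77 (s = 3 - 4*((2 - 1) - 5)*(-5) = 3 - 4*(1 - 5)*(-5) = 3 - 4*(-4)*(-5) = 3 + 16*(-5) = 3 - 80 = -77)
Z(11)*s = (4*11/(3 + 2*11))*(-77) = (4*11/(3 + 22))*(-77) = (4*11/25)*(-77) = (4*11*(1/25))*(-77) = (44/25)*(-77) = -3388/25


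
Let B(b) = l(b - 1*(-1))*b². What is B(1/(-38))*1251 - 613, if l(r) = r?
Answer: -33590249/54872 ≈ -612.16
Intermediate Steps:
B(b) = b²*(1 + b) (B(b) = (b - 1*(-1))*b² = (b + 1)*b² = (1 + b)*b² = b²*(1 + b))
B(1/(-38))*1251 - 613 = ((1/(-38))²*(1 + 1/(-38)))*1251 - 613 = ((-1/38)²*(1 - 1/38))*1251 - 613 = ((1/1444)*(37/38))*1251 - 613 = (37/54872)*1251 - 613 = 46287/54872 - 613 = -33590249/54872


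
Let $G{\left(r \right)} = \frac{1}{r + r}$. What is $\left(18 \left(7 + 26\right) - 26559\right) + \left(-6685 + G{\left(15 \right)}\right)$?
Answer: $- \frac{979499}{30} \approx -32650.0$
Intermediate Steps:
$G{\left(r \right)} = \frac{1}{2 r}$
$\left(18 \left(7 + 26\right) - 26559\right) + \left(-6685 + G{\left(15 \right)}\right) = \left(18 \left(7 + 26\right) - 26559\right) - \left(6685 - \frac{1}{2 \cdot 15}\right) = \left(18 \cdot 33 - 26559\right) + \left(-6685 + \frac{1}{2} \cdot \frac{1}{15}\right) = \left(594 - 26559\right) + \left(-6685 + \frac{1}{30}\right) = -25965 - \frac{200549}{30} = - \frac{979499}{30}$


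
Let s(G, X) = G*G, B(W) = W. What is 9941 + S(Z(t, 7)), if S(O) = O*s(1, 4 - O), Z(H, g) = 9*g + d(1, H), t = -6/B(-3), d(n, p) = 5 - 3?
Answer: 10006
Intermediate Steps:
d(n, p) = 2
s(G, X) = G²
t = 2 (t = -6/(-3) = -6*(-⅓) = 2)
Z(H, g) = 2 + 9*g (Z(H, g) = 9*g + 2 = 2 + 9*g)
S(O) = O (S(O) = O*1² = O*1 = O)
9941 + S(Z(t, 7)) = 9941 + (2 + 9*7) = 9941 + (2 + 63) = 9941 + 65 = 10006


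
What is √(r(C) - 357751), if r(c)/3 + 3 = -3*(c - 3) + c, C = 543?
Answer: I*√360991 ≈ 600.83*I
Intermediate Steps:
r(c) = 18 - 6*c (r(c) = -9 + 3*(-3*(c - 3) + c) = -9 + 3*(-3*(-3 + c) + c) = -9 + 3*((9 - 3*c) + c) = -9 + 3*(9 - 2*c) = -9 + (27 - 6*c) = 18 - 6*c)
√(r(C) - 357751) = √((18 - 6*543) - 357751) = √((18 - 3258) - 357751) = √(-3240 - 357751) = √(-360991) = I*√360991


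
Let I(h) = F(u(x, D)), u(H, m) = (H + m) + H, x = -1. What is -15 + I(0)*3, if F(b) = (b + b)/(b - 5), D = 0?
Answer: -93/7 ≈ -13.286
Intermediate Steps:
u(H, m) = m + 2*H
F(b) = 2*b/(-5 + b) (F(b) = (2*b)/(-5 + b) = 2*b/(-5 + b))
I(h) = 4/7 (I(h) = 2*(0 + 2*(-1))/(-5 + (0 + 2*(-1))) = 2*(0 - 2)/(-5 + (0 - 2)) = 2*(-2)/(-5 - 2) = 2*(-2)/(-7) = 2*(-2)*(-1/7) = 4/7)
-15 + I(0)*3 = -15 + (4/7)*3 = -15 + 12/7 = -93/7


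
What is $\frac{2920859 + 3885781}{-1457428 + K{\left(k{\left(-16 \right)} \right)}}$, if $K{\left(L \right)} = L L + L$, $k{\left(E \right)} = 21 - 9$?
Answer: $- \frac{850830}{182159} \approx -4.6708$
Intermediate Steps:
$k{\left(E \right)} = 12$
$K{\left(L \right)} = L + L^{2}$ ($K{\left(L \right)} = L^{2} + L = L + L^{2}$)
$\frac{2920859 + 3885781}{-1457428 + K{\left(k{\left(-16 \right)} \right)}} = \frac{2920859 + 3885781}{-1457428 + 12 \left(1 + 12\right)} = \frac{6806640}{-1457428 + 12 \cdot 13} = \frac{6806640}{-1457428 + 156} = \frac{6806640}{-1457272} = 6806640 \left(- \frac{1}{1457272}\right) = - \frac{850830}{182159}$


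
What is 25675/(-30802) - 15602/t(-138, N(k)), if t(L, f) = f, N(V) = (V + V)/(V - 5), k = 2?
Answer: 180201964/15401 ≈ 11701.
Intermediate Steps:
N(V) = 2*V/(-5 + V) (N(V) = (2*V)/(-5 + V) = 2*V/(-5 + V))
25675/(-30802) - 15602/t(-138, N(k)) = 25675/(-30802) - 15602/(2*2/(-5 + 2)) = 25675*(-1/30802) - 15602/(2*2/(-3)) = -25675/30802 - 15602/(2*2*(-1/3)) = -25675/30802 - 15602/(-4/3) = -25675/30802 - 15602*(-3/4) = -25675/30802 + 23403/2 = 180201964/15401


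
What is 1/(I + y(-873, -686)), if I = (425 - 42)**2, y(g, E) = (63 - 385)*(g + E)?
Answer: 1/648687 ≈ 1.5416e-6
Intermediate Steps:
y(g, E) = -322*E - 322*g (y(g, E) = -322*(E + g) = -322*E - 322*g)
I = 146689 (I = 383**2 = 146689)
1/(I + y(-873, -686)) = 1/(146689 + (-322*(-686) - 322*(-873))) = 1/(146689 + (220892 + 281106)) = 1/(146689 + 501998) = 1/648687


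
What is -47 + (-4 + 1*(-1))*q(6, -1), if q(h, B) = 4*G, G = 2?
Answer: -87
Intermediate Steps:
q(h, B) = 8 (q(h, B) = 4*2 = 8)
-47 + (-4 + 1*(-1))*q(6, -1) = -47 + (-4 + 1*(-1))*8 = -47 + (-4 - 1)*8 = -47 - 5*8 = -47 - 40 = -87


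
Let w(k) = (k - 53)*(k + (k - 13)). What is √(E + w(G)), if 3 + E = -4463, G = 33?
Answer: 3*I*√614 ≈ 74.337*I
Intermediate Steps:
E = -4466 (E = -3 - 4463 = -4466)
w(k) = (-53 + k)*(-13 + 2*k) (w(k) = (-53 + k)*(k + (-13 + k)) = (-53 + k)*(-13 + 2*k))
√(E + w(G)) = √(-4466 + (689 - 119*33 + 2*33²)) = √(-4466 + (689 - 3927 + 2*1089)) = √(-4466 + (689 - 3927 + 2178)) = √(-4466 - 1060) = √(-5526) = 3*I*√614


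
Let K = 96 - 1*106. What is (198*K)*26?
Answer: -51480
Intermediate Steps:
K = -10 (K = 96 - 106 = -10)
(198*K)*26 = (198*(-10))*26 = -1980*26 = -51480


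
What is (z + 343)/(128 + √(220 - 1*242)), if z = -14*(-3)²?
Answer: 13888/8203 - 217*I*√22/16406 ≈ 1.693 - 0.062039*I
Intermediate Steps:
z = -126 (z = -14*9 = -126)
(z + 343)/(128 + √(220 - 1*242)) = (-126 + 343)/(128 + √(220 - 1*242)) = 217/(128 + √(220 - 242)) = 217/(128 + √(-22)) = 217/(128 + I*√22)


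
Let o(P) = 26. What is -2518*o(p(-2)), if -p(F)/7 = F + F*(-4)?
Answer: -65468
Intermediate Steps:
p(F) = 21*F (p(F) = -7*(F + F*(-4)) = -7*(F - 4*F) = -(-21)*F = 21*F)
-2518*o(p(-2)) = -2518*26 = -65468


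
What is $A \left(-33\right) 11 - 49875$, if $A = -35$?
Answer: $-37170$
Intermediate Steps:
$A \left(-33\right) 11 - 49875 = \left(-35\right) \left(-33\right) 11 - 49875 = 1155 \cdot 11 - 49875 = 12705 - 49875 = -37170$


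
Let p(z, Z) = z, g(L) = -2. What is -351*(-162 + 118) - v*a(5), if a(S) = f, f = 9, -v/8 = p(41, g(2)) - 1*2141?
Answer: -135756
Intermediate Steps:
v = 16800 (v = -8*(41 - 1*2141) = -8*(41 - 2141) = -8*(-2100) = 16800)
a(S) = 9
-351*(-162 + 118) - v*a(5) = -351*(-162 + 118) - 16800*9 = -351*(-44) - 1*151200 = 15444 - 151200 = -135756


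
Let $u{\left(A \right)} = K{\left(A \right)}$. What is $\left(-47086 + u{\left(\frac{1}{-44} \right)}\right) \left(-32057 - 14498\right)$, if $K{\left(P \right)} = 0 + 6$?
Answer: $2191809400$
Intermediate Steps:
$K{\left(P \right)} = 6$
$u{\left(A \right)} = 6$
$\left(-47086 + u{\left(\frac{1}{-44} \right)}\right) \left(-32057 - 14498\right) = \left(-47086 + 6\right) \left(-32057 - 14498\right) = \left(-47080\right) \left(-46555\right) = 2191809400$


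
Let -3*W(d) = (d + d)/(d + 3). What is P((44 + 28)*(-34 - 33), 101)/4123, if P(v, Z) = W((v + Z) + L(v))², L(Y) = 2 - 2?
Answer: 22306729/206671147200 ≈ 0.00010793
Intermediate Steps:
L(Y) = 0
W(d) = -2*d/(3*(3 + d)) (W(d) = -(d + d)/(3*(d + 3)) = -2*d/(3*(3 + d)))
P(v, Z) = 4*(Z + v)²/(9 + 3*Z + 3*v)² (P(v, Z) = (-2*((v + Z) + 0)/(9 + 3*((v + Z) + 0)))² = (-2*((Z + v) + 0)/(9 + 3*((Z + v) + 0)))² = (-2*(Z + v)/(9 + 3*(Z + v)))² = (-2*(Z + v)/(9 + (3*Z + 3*v)))² = (-2*(Z + v)/(9 + 3*Z + 3*v))² = 4*(Z + v)²/(9 + 3*Z + 3*v)²)
P((44 + 28)*(-34 - 33), 101)/4123 = (4*(101 + (44 + 28)*(-34 - 33))²/(9*(3 + 101 + (44 + 28)*(-34 - 33))²))/4123 = (4*(101 + 72*(-67))²/(9*(3 + 101 + 72*(-67))²))*(1/4123) = (4*(101 - 4824)²/(9*(3 + 101 - 4824)²))*(1/4123) = ((4/9)*(-4723)²/(-4720)²)*(1/4123) = ((4/9)*22306729*(1/22278400))*(1/4123) = (22306729/50126400)*(1/4123) = 22306729/206671147200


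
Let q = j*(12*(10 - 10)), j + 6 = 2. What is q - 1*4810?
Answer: -4810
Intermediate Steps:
j = -4 (j = -6 + 2 = -4)
q = 0 (q = -48*(10 - 10) = -48*0 = -4*0 = 0)
q - 1*4810 = 0 - 1*4810 = 0 - 4810 = -4810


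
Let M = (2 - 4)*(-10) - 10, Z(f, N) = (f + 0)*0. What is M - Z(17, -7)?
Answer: 10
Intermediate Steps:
Z(f, N) = 0 (Z(f, N) = f*0 = 0)
M = 10 (M = -2*(-10) - 10 = 20 - 10 = 10)
M - Z(17, -7) = 10 - 1*0 = 10 + 0 = 10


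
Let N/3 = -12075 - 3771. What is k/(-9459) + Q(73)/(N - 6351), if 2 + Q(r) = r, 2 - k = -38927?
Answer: -9852190/2393127 ≈ -4.1169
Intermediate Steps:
k = 38929 (k = 2 - 1*(-38927) = 2 + 38927 = 38929)
Q(r) = -2 + r
N = -47538 (N = 3*(-12075 - 3771) = 3*(-15846) = -47538)
k/(-9459) + Q(73)/(N - 6351) = 38929/(-9459) + (-2 + 73)/(-47538 - 6351) = 38929*(-1/9459) + 71/(-53889) = -38929/9459 + 71*(-1/53889) = -38929/9459 - 1/759 = -9852190/2393127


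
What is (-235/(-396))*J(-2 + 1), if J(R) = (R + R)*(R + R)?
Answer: 235/99 ≈ 2.3737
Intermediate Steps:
J(R) = 4*R² (J(R) = (2*R)*(2*R) = 4*R²)
(-235/(-396))*J(-2 + 1) = (-235/(-396))*(4*(-2 + 1)²) = (-235*(-1/396))*(4*(-1)²) = 235*(4*1)/396 = (235/396)*4 = 235/99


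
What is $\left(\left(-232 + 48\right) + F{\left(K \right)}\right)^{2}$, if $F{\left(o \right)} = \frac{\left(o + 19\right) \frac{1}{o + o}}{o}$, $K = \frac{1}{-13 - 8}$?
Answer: $15960025$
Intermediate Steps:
$K = - \frac{1}{21}$ ($K = \frac{1}{-21} = - \frac{1}{21} \approx -0.047619$)
$F{\left(o \right)} = \frac{19 + o}{2 o^{2}}$ ($F{\left(o \right)} = \frac{\left(19 + o\right) \frac{1}{2 o}}{o} = \frac{\frac{1}{2} \frac{1}{o} \left(19 + o\right)}{o} = \frac{19 + o}{2 o^{2}}$)
$\left(\left(-232 + 48\right) + F{\left(K \right)}\right)^{2} = \left(\left(-232 + 48\right) + \frac{19 - \frac{1}{21}}{2 \cdot \frac{1}{441}}\right)^{2} = \left(-184 + \frac{1}{2} \cdot 441 \cdot \frac{398}{21}\right)^{2} = \left(-184 + 4179\right)^{2} = 3995^{2} = 15960025$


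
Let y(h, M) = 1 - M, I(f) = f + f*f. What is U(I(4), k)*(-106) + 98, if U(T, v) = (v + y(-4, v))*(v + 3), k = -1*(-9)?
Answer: -1174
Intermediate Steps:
I(f) = f + f²
k = 9
U(T, v) = 3 + v (U(T, v) = (v + (1 - v))*(v + 3) = 1*(3 + v) = 3 + v)
U(I(4), k)*(-106) + 98 = (3 + 9)*(-106) + 98 = 12*(-106) + 98 = -1272 + 98 = -1174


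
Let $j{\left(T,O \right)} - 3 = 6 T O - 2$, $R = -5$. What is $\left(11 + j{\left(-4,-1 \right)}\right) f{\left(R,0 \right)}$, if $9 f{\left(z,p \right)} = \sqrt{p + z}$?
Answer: $4 i \sqrt{5} \approx 8.9443 i$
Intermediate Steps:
$f{\left(z,p \right)} = \frac{\sqrt{p + z}}{9}$
$j{\left(T,O \right)} = 1 + 6 O T$ ($j{\left(T,O \right)} = 3 + \left(6 T O - 2\right) = 3 + \left(6 O T - 2\right) = 3 + \left(-2 + 6 O T\right) = 1 + 6 O T$)
$\left(11 + j{\left(-4,-1 \right)}\right) f{\left(R,0 \right)} = \left(11 + \left(1 + 6 \left(-1\right) \left(-4\right)\right)\right) \frac{\sqrt{0 - 5}}{9} = \left(11 + \left(1 + 24\right)\right) \frac{\sqrt{-5}}{9} = \left(11 + 25\right) \frac{i \sqrt{5}}{9} = 36 \frac{i \sqrt{5}}{9} = 4 i \sqrt{5}$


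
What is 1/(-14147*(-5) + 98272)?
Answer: 1/169007 ≈ 5.9169e-6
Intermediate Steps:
1/(-14147*(-5) + 98272) = 1/(70735 + 98272) = 1/169007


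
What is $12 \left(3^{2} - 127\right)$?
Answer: $-1416$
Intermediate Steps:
$12 \left(3^{2} - 127\right) = 12 \left(9 - 127\right) = 12 \left(-118\right) = -1416$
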